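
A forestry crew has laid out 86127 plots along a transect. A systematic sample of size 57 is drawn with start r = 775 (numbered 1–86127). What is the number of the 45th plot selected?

k = 86127/57 = 1511
45th selection = r + (45−1)·k = 775 + 44×1511 = 775 + 66484 = 67259

67259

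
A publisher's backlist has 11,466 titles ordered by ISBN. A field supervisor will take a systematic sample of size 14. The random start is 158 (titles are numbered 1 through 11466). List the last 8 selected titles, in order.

5072, 5891, 6710, 7529, 8348, 9167, 9986, 10805

k = N/n = 11466/14 = 819
7th selection = 158 + 6×819 = 5072
8th: 5072 + 819 = 5891
9th: 5891 + 819 = 6710
10th: 6710 + 819 = 7529
11th: 7529 + 819 = 8348
12th: 8348 + 819 = 9167
13th: 9167 + 819 = 9986
14th: 9986 + 819 = 10805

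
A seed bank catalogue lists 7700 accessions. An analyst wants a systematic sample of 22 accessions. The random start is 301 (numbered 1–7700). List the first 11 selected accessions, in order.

301, 651, 1001, 1351, 1701, 2051, 2401, 2751, 3101, 3451, 3801

k = N/n = 7700/22 = 350
accession 1: 301
accession 2: 301 + 350 = 651
accession 3: 651 + 350 = 1001
accession 4: 1001 + 350 = 1351
accession 5: 1351 + 350 = 1701
accession 6: 1701 + 350 = 2051
accession 7: 2051 + 350 = 2401
accession 8: 2401 + 350 = 2751
accession 9: 2751 + 350 = 3101
accession 10: 3101 + 350 = 3451
accession 11: 3451 + 350 = 3801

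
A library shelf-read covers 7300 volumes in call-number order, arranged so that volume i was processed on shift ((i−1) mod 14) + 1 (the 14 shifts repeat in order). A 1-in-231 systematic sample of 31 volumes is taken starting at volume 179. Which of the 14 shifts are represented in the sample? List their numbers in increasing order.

4, 11

Consecutive selections differ by k = 231, so their shift numbers differ by 231 mod 14 = 7.
gcd(231, 14) = 7, so the sample visits 14/7 = 2 distinct residues mod 14.
Start 179 is shift 11; the shifts hit are 4, 11.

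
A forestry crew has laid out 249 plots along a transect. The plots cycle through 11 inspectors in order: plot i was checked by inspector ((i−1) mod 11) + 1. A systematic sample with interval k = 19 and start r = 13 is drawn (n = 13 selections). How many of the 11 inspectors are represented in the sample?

11

Consecutive selections differ by k = 19, so their inspector numbers differ by 19 mod 11 = 8.
gcd(19, 11) = 1, so the sample visits 11/1 = 11 distinct residues mod 11.
Start 13 is inspector 2; the inspectors hit are 1, 2, 3, 4, 5, 6, 7, 8, 9, 10, 11.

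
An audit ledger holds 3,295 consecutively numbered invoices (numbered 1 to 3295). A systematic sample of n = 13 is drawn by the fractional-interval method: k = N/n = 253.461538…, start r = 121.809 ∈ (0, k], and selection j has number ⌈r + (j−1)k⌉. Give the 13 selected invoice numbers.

122, 376, 629, 883, 1136, 1390, 1643, 1897, 2150, 2403, 2657, 2910, 3164

j=1: r + 0k = 121.809 → ⌈·⌉ = 122
j=2: r + 1k = 375.270538… → ⌈·⌉ = 376
j=3: r + 2k = 628.732076… → ⌈·⌉ = 629
j=4: r + 3k = 882.193615… → ⌈·⌉ = 883
j=5: r + 4k = 1135.655153… → ⌈·⌉ = 1136
j=6: r + 5k = 1389.116692… → ⌈·⌉ = 1390
j=7: r + 6k = 1642.578230… → ⌈·⌉ = 1643
j=8: r + 7k = 1896.039769… → ⌈·⌉ = 1897
j=9: r + 8k = 2149.501307… → ⌈·⌉ = 2150
j=10: r + 9k = 2402.962846… → ⌈·⌉ = 2403
j=11: r + 10k = 2656.424384… → ⌈·⌉ = 2657
j=12: r + 11k = 2909.885923… → ⌈·⌉ = 2910
j=13: r + 12k = 3163.347461… → ⌈·⌉ = 3164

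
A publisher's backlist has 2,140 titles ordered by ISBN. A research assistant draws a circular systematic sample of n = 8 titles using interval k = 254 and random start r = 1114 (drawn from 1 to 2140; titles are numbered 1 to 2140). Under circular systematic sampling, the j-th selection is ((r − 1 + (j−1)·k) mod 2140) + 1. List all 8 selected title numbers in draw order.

Selection 1: 1114
Selection 2: 1114 + 254 = 1368
Selection 3: 1368 + 254 = 1622
Selection 4: 1622 + 254 = 1876
Selection 5: 1876 + 254 = 2130
Selection 6: 2130 + 254 = 2384 → 2384 − 2140 = 244
Selection 7: 244 + 254 = 498
Selection 8: 498 + 254 = 752

1114, 1368, 1622, 1876, 2130, 244, 498, 752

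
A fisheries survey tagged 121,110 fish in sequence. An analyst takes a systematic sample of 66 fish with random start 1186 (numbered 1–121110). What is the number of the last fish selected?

120461

k = 121110/66 = 1835
66th selection = r + (66−1)·k = 1186 + 65×1835 = 1186 + 119275 = 120461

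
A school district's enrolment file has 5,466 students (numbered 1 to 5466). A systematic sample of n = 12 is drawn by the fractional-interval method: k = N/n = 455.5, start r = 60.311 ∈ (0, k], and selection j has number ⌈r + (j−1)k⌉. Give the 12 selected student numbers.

61, 516, 972, 1427, 1883, 2338, 2794, 3249, 3705, 4160, 4616, 5071

j=1: r + 0k = 60.311 → ⌈·⌉ = 61
j=2: r + 1k = 515.811 → ⌈·⌉ = 516
j=3: r + 2k = 971.311 → ⌈·⌉ = 972
j=4: r + 3k = 1426.811 → ⌈·⌉ = 1427
j=5: r + 4k = 1882.311 → ⌈·⌉ = 1883
j=6: r + 5k = 2337.811 → ⌈·⌉ = 2338
j=7: r + 6k = 2793.311 → ⌈·⌉ = 2794
j=8: r + 7k = 3248.811 → ⌈·⌉ = 3249
j=9: r + 8k = 3704.311 → ⌈·⌉ = 3705
j=10: r + 9k = 4159.811 → ⌈·⌉ = 4160
j=11: r + 10k = 4615.311 → ⌈·⌉ = 4616
j=12: r + 11k = 5070.811 → ⌈·⌉ = 5071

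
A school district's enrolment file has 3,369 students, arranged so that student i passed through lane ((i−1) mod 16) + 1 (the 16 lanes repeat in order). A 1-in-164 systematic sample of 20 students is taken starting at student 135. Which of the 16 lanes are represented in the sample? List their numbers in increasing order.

3, 7, 11, 15

Consecutive selections differ by k = 164, so their lane numbers differ by 164 mod 16 = 4.
gcd(164, 16) = 4, so the sample visits 16/4 = 4 distinct residues mod 16.
Start 135 is lane 7; the lanes hit are 3, 7, 11, 15.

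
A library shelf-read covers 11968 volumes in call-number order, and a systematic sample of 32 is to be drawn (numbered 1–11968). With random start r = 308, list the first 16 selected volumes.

k = N/n = 11968/32 = 374
volume 1: 308
volume 2: 308 + 374 = 682
volume 3: 682 + 374 = 1056
volume 4: 1056 + 374 = 1430
volume 5: 1430 + 374 = 1804
volume 6: 1804 + 374 = 2178
volume 7: 2178 + 374 = 2552
volume 8: 2552 + 374 = 2926
volume 9: 2926 + 374 = 3300
volume 10: 3300 + 374 = 3674
volume 11: 3674 + 374 = 4048
volume 12: 4048 + 374 = 4422
volume 13: 4422 + 374 = 4796
volume 14: 4796 + 374 = 5170
volume 15: 5170 + 374 = 5544
volume 16: 5544 + 374 = 5918

308, 682, 1056, 1430, 1804, 2178, 2552, 2926, 3300, 3674, 4048, 4422, 4796, 5170, 5544, 5918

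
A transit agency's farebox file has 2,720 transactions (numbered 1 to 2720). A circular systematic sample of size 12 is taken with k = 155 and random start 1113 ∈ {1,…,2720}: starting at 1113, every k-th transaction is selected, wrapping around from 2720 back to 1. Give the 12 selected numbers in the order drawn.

1113, 1268, 1423, 1578, 1733, 1888, 2043, 2198, 2353, 2508, 2663, 98

Selection 1: 1113
Selection 2: 1113 + 155 = 1268
Selection 3: 1268 + 155 = 1423
Selection 4: 1423 + 155 = 1578
Selection 5: 1578 + 155 = 1733
Selection 6: 1733 + 155 = 1888
Selection 7: 1888 + 155 = 2043
Selection 8: 2043 + 155 = 2198
Selection 9: 2198 + 155 = 2353
Selection 10: 2353 + 155 = 2508
Selection 11: 2508 + 155 = 2663
Selection 12: 2663 + 155 = 2818 → 2818 − 2720 = 98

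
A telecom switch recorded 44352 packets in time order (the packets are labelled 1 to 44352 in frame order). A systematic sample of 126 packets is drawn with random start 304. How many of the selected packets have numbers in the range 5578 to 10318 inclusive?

14

k = 44352/126 = 352
First selection ≥ 5578: 304 + ⌈(5578−304)/352⌉·352 = 304 + 15×352 = 5584
Last selection ≤ 10318: 304 + ⌊(10318−304)/352⌋·352 = 304 + 28×352 = 10160
Count = 28 − 15 + 1 = 14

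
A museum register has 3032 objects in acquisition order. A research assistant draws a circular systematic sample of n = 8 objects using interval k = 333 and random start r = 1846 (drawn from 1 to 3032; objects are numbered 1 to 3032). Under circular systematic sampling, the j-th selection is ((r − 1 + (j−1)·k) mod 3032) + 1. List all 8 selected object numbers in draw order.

Selection 1: 1846
Selection 2: 1846 + 333 = 2179
Selection 3: 2179 + 333 = 2512
Selection 4: 2512 + 333 = 2845
Selection 5: 2845 + 333 = 3178 → 3178 − 3032 = 146
Selection 6: 146 + 333 = 479
Selection 7: 479 + 333 = 812
Selection 8: 812 + 333 = 1145

1846, 2179, 2512, 2845, 146, 479, 812, 1145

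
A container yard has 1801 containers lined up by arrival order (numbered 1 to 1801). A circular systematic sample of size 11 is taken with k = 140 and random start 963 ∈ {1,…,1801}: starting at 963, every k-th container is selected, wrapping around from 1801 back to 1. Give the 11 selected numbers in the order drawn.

Selection 1: 963
Selection 2: 963 + 140 = 1103
Selection 3: 1103 + 140 = 1243
Selection 4: 1243 + 140 = 1383
Selection 5: 1383 + 140 = 1523
Selection 6: 1523 + 140 = 1663
Selection 7: 1663 + 140 = 1803 → 1803 − 1801 = 2
Selection 8: 2 + 140 = 142
Selection 9: 142 + 140 = 282
Selection 10: 282 + 140 = 422
Selection 11: 422 + 140 = 562

963, 1103, 1243, 1383, 1523, 1663, 2, 142, 282, 422, 562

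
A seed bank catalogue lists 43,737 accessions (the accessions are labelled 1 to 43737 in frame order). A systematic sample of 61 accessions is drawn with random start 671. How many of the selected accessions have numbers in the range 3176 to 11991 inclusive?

12

k = 43737/61 = 717
First selection ≥ 3176: 671 + ⌈(3176−671)/717⌉·717 = 671 + 4×717 = 3539
Last selection ≤ 11991: 671 + ⌊(11991−671)/717⌋·717 = 671 + 15×717 = 11426
Count = 15 − 4 + 1 = 12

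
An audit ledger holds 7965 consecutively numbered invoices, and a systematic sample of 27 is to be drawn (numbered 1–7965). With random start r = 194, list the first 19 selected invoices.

k = N/n = 7965/27 = 295
invoice 1: 194
invoice 2: 194 + 295 = 489
invoice 3: 489 + 295 = 784
invoice 4: 784 + 295 = 1079
invoice 5: 1079 + 295 = 1374
invoice 6: 1374 + 295 = 1669
invoice 7: 1669 + 295 = 1964
invoice 8: 1964 + 295 = 2259
invoice 9: 2259 + 295 = 2554
invoice 10: 2554 + 295 = 2849
invoice 11: 2849 + 295 = 3144
invoice 12: 3144 + 295 = 3439
invoice 13: 3439 + 295 = 3734
invoice 14: 3734 + 295 = 4029
invoice 15: 4029 + 295 = 4324
invoice 16: 4324 + 295 = 4619
invoice 17: 4619 + 295 = 4914
invoice 18: 4914 + 295 = 5209
invoice 19: 5209 + 295 = 5504

194, 489, 784, 1079, 1374, 1669, 1964, 2259, 2554, 2849, 3144, 3439, 3734, 4029, 4324, 4619, 4914, 5209, 5504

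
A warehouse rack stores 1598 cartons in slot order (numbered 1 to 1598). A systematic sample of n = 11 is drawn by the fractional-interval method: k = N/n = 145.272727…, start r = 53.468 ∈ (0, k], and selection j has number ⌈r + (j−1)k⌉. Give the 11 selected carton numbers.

54, 199, 345, 490, 635, 780, 926, 1071, 1216, 1361, 1507

j=1: r + 0k = 53.468 → ⌈·⌉ = 54
j=2: r + 1k = 198.740727… → ⌈·⌉ = 199
j=3: r + 2k = 344.013454… → ⌈·⌉ = 345
j=4: r + 3k = 489.286181… → ⌈·⌉ = 490
j=5: r + 4k = 634.558909… → ⌈·⌉ = 635
j=6: r + 5k = 779.831636… → ⌈·⌉ = 780
j=7: r + 6k = 925.104363… → ⌈·⌉ = 926
j=8: r + 7k = 1070.377090… → ⌈·⌉ = 1071
j=9: r + 8k = 1215.649818… → ⌈·⌉ = 1216
j=10: r + 9k = 1360.922545… → ⌈·⌉ = 1361
j=11: r + 10k = 1506.195272… → ⌈·⌉ = 1507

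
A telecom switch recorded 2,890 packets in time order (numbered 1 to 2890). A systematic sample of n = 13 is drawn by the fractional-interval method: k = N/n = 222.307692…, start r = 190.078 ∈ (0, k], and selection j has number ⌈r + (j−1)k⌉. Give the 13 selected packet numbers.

j=1: r + 0k = 190.078 → ⌈·⌉ = 191
j=2: r + 1k = 412.385692… → ⌈·⌉ = 413
j=3: r + 2k = 634.693384… → ⌈·⌉ = 635
j=4: r + 3k = 857.001076… → ⌈·⌉ = 858
j=5: r + 4k = 1079.308769… → ⌈·⌉ = 1080
j=6: r + 5k = 1301.616461… → ⌈·⌉ = 1302
j=7: r + 6k = 1523.924153… → ⌈·⌉ = 1524
j=8: r + 7k = 1746.231846… → ⌈·⌉ = 1747
j=9: r + 8k = 1968.539538… → ⌈·⌉ = 1969
j=10: r + 9k = 2190.847230… → ⌈·⌉ = 2191
j=11: r + 10k = 2413.154923… → ⌈·⌉ = 2414
j=12: r + 11k = 2635.462615… → ⌈·⌉ = 2636
j=13: r + 12k = 2857.770307… → ⌈·⌉ = 2858

191, 413, 635, 858, 1080, 1302, 1524, 1747, 1969, 2191, 2414, 2636, 2858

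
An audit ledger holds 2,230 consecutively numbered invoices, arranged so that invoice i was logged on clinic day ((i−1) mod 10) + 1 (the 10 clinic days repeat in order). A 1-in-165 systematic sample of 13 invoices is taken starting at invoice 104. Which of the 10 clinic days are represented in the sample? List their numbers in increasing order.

4, 9

Consecutive selections differ by k = 165, so their clinic day numbers differ by 165 mod 10 = 5.
gcd(165, 10) = 5, so the sample visits 10/5 = 2 distinct residues mod 10.
Start 104 is clinic day 4; the clinic days hit are 4, 9.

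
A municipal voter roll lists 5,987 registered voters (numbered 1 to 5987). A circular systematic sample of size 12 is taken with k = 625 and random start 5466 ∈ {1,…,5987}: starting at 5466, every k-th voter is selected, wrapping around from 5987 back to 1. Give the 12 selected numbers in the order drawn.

5466, 104, 729, 1354, 1979, 2604, 3229, 3854, 4479, 5104, 5729, 367

Selection 1: 5466
Selection 2: 5466 + 625 = 6091 → 6091 − 5987 = 104
Selection 3: 104 + 625 = 729
Selection 4: 729 + 625 = 1354
Selection 5: 1354 + 625 = 1979
Selection 6: 1979 + 625 = 2604
Selection 7: 2604 + 625 = 3229
Selection 8: 3229 + 625 = 3854
Selection 9: 3854 + 625 = 4479
Selection 10: 4479 + 625 = 5104
Selection 11: 5104 + 625 = 5729
Selection 12: 5729 + 625 = 6354 → 6354 − 5987 = 367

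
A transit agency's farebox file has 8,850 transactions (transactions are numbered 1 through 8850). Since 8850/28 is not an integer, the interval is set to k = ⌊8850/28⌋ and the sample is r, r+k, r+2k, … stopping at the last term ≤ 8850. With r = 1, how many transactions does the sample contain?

29

k = ⌊8850/28⌋ = 316
Achieved size = ⌊(8850 − 1)/316⌋ + 1 = ⌊8849/316⌋ + 1 = 28 + 1 = 29
(last selection: 1 + 28×316 = 8849 ≤ 8850; next would be 9165 > 8850)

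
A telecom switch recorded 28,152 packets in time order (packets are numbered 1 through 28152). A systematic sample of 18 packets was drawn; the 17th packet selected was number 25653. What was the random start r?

k = 28152/18 = 1564
r = 25653 − (17−1)×1564 = 25653 − 25024 = 629

629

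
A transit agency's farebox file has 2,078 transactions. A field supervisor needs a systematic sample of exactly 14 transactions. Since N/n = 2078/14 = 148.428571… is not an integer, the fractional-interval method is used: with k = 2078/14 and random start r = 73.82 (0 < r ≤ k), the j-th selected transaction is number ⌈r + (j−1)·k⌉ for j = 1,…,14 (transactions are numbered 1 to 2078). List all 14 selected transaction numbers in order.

74, 223, 371, 520, 668, 816, 965, 1113, 1262, 1410, 1559, 1707, 1855, 2004

j=1: r + 0k = 73.82 → ⌈·⌉ = 74
j=2: r + 1k = 222.248571… → ⌈·⌉ = 223
j=3: r + 2k = 370.677142… → ⌈·⌉ = 371
j=4: r + 3k = 519.105714… → ⌈·⌉ = 520
j=5: r + 4k = 667.534285… → ⌈·⌉ = 668
j=6: r + 5k = 815.962857… → ⌈·⌉ = 816
j=7: r + 6k = 964.391428… → ⌈·⌉ = 965
j=8: r + 7k = 1112.82 → ⌈·⌉ = 1113
j=9: r + 8k = 1261.248571… → ⌈·⌉ = 1262
j=10: r + 9k = 1409.677142… → ⌈·⌉ = 1410
j=11: r + 10k = 1558.105714… → ⌈·⌉ = 1559
j=12: r + 11k = 1706.534285… → ⌈·⌉ = 1707
j=13: r + 12k = 1854.962857… → ⌈·⌉ = 1855
j=14: r + 13k = 2003.391428… → ⌈·⌉ = 2004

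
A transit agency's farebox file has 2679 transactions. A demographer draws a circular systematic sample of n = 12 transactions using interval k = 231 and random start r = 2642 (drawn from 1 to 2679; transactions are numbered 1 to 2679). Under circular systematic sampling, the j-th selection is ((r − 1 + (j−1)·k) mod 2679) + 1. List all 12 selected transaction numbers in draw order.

2642, 194, 425, 656, 887, 1118, 1349, 1580, 1811, 2042, 2273, 2504

Selection 1: 2642
Selection 2: 2642 + 231 = 2873 → 2873 − 2679 = 194
Selection 3: 194 + 231 = 425
Selection 4: 425 + 231 = 656
Selection 5: 656 + 231 = 887
Selection 6: 887 + 231 = 1118
Selection 7: 1118 + 231 = 1349
Selection 8: 1349 + 231 = 1580
Selection 9: 1580 + 231 = 1811
Selection 10: 1811 + 231 = 2042
Selection 11: 2042 + 231 = 2273
Selection 12: 2273 + 231 = 2504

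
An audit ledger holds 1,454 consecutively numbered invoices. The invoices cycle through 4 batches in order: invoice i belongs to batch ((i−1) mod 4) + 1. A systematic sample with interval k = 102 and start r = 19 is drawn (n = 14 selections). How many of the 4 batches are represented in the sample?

2

Consecutive selections differ by k = 102, so their batch numbers differ by 102 mod 4 = 2.
gcd(102, 4) = 2, so the sample visits 4/2 = 2 distinct residues mod 4.
Start 19 is batch 3; the batches hit are 1, 3.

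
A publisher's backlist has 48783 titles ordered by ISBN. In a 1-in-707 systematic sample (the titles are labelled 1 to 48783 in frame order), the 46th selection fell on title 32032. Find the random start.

217

k = 707
r = 32032 − (46−1)×707 = 32032 − 31815 = 217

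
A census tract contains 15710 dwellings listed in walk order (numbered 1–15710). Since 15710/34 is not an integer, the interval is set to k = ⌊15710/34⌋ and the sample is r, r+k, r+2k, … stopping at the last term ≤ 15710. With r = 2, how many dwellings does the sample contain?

k = ⌊15710/34⌋ = 462
Achieved size = ⌊(15710 − 2)/462⌋ + 1 = ⌊15708/462⌋ + 1 = 34 + 1 = 35
(last selection: 2 + 34×462 = 15710 ≤ 15710; next would be 16172 > 15710)

35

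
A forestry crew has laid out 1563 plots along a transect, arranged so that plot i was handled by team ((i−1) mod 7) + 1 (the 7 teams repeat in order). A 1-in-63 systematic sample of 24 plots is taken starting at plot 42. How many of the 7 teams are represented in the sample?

Consecutive selections differ by k = 63, so their team numbers differ by 63 mod 7 = 0.
gcd(63, 7) = 7, so the sample visits 7/7 = 1 distinct residues mod 7.
Start 42 is team 7; the teams hit are 7.

1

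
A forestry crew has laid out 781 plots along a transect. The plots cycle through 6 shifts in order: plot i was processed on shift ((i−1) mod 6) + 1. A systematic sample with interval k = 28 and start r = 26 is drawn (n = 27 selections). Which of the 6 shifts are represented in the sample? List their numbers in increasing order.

2, 4, 6

Consecutive selections differ by k = 28, so their shift numbers differ by 28 mod 6 = 4.
gcd(28, 6) = 2, so the sample visits 6/2 = 3 distinct residues mod 6.
Start 26 is shift 2; the shifts hit are 2, 4, 6.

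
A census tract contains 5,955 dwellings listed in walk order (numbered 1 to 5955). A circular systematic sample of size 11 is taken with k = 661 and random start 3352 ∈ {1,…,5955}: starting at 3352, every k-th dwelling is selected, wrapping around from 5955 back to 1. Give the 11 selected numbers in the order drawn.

3352, 4013, 4674, 5335, 41, 702, 1363, 2024, 2685, 3346, 4007

Selection 1: 3352
Selection 2: 3352 + 661 = 4013
Selection 3: 4013 + 661 = 4674
Selection 4: 4674 + 661 = 5335
Selection 5: 5335 + 661 = 5996 → 5996 − 5955 = 41
Selection 6: 41 + 661 = 702
Selection 7: 702 + 661 = 1363
Selection 8: 1363 + 661 = 2024
Selection 9: 2024 + 661 = 2685
Selection 10: 2685 + 661 = 3346
Selection 11: 3346 + 661 = 4007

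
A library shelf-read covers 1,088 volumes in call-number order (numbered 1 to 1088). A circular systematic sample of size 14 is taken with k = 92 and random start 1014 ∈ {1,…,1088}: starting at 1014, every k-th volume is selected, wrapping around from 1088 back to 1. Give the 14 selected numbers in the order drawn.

Selection 1: 1014
Selection 2: 1014 + 92 = 1106 → 1106 − 1088 = 18
Selection 3: 18 + 92 = 110
Selection 4: 110 + 92 = 202
Selection 5: 202 + 92 = 294
Selection 6: 294 + 92 = 386
Selection 7: 386 + 92 = 478
Selection 8: 478 + 92 = 570
Selection 9: 570 + 92 = 662
Selection 10: 662 + 92 = 754
Selection 11: 754 + 92 = 846
Selection 12: 846 + 92 = 938
Selection 13: 938 + 92 = 1030
Selection 14: 1030 + 92 = 1122 → 1122 − 1088 = 34

1014, 18, 110, 202, 294, 386, 478, 570, 662, 754, 846, 938, 1030, 34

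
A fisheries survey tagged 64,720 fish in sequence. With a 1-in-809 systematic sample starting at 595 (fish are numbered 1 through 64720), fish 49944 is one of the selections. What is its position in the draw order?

62

k = 809
position = (49944 − 595)/809 + 1 = 49349/809 + 1 = 61 + 1 = 62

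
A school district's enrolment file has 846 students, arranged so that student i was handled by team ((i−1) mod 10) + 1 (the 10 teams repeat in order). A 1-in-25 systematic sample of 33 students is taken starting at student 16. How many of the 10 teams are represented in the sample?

Consecutive selections differ by k = 25, so their team numbers differ by 25 mod 10 = 5.
gcd(25, 10) = 5, so the sample visits 10/5 = 2 distinct residues mod 10.
Start 16 is team 6; the teams hit are 1, 6.

2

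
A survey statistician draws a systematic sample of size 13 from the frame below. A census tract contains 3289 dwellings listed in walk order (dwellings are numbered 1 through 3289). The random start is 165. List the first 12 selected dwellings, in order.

165, 418, 671, 924, 1177, 1430, 1683, 1936, 2189, 2442, 2695, 2948

k = N/n = 3289/13 = 253
dwelling 1: 165
dwelling 2: 165 + 253 = 418
dwelling 3: 418 + 253 = 671
dwelling 4: 671 + 253 = 924
dwelling 5: 924 + 253 = 1177
dwelling 6: 1177 + 253 = 1430
dwelling 7: 1430 + 253 = 1683
dwelling 8: 1683 + 253 = 1936
dwelling 9: 1936 + 253 = 2189
dwelling 10: 2189 + 253 = 2442
dwelling 11: 2442 + 253 = 2695
dwelling 12: 2695 + 253 = 2948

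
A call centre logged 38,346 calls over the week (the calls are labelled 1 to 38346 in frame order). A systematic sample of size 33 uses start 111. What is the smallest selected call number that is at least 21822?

22189

k = 38346/33 = 1162
Steps past start: ⌈(21822 − 111)/1162⌉ = ⌈21711/1162⌉ = 19
Selected call: 111 + 19×1162 = 22189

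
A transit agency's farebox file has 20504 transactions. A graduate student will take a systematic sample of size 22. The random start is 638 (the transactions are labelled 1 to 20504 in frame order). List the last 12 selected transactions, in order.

k = N/n = 20504/22 = 932
11th selection = 638 + 10×932 = 9958
12th: 9958 + 932 = 10890
13th: 10890 + 932 = 11822
14th: 11822 + 932 = 12754
15th: 12754 + 932 = 13686
16th: 13686 + 932 = 14618
17th: 14618 + 932 = 15550
18th: 15550 + 932 = 16482
19th: 16482 + 932 = 17414
20th: 17414 + 932 = 18346
21st: 18346 + 932 = 19278
22nd: 19278 + 932 = 20210

9958, 10890, 11822, 12754, 13686, 14618, 15550, 16482, 17414, 18346, 19278, 20210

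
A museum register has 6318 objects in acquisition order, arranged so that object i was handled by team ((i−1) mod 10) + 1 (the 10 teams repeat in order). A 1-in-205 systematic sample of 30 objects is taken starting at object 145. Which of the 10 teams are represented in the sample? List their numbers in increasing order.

5, 10

Consecutive selections differ by k = 205, so their team numbers differ by 205 mod 10 = 5.
gcd(205, 10) = 5, so the sample visits 10/5 = 2 distinct residues mod 10.
Start 145 is team 5; the teams hit are 5, 10.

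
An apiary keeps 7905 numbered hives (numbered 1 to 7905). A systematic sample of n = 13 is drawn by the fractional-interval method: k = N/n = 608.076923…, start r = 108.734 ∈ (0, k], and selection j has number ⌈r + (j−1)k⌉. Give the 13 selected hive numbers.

j=1: r + 0k = 108.734 → ⌈·⌉ = 109
j=2: r + 1k = 716.810923… → ⌈·⌉ = 717
j=3: r + 2k = 1324.887846… → ⌈·⌉ = 1325
j=4: r + 3k = 1932.964769… → ⌈·⌉ = 1933
j=5: r + 4k = 2541.041692… → ⌈·⌉ = 2542
j=6: r + 5k = 3149.118615… → ⌈·⌉ = 3150
j=7: r + 6k = 3757.195538… → ⌈·⌉ = 3758
j=8: r + 7k = 4365.272461… → ⌈·⌉ = 4366
j=9: r + 8k = 4973.349384… → ⌈·⌉ = 4974
j=10: r + 9k = 5581.426307… → ⌈·⌉ = 5582
j=11: r + 10k = 6189.503230… → ⌈·⌉ = 6190
j=12: r + 11k = 6797.580153… → ⌈·⌉ = 6798
j=13: r + 12k = 7405.657076… → ⌈·⌉ = 7406

109, 717, 1325, 1933, 2542, 3150, 3758, 4366, 4974, 5582, 6190, 6798, 7406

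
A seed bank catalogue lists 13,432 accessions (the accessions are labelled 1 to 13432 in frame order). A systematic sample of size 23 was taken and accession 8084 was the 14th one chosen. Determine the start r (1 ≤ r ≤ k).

492

k = 13432/23 = 584
r = 8084 − (14−1)×584 = 8084 − 7592 = 492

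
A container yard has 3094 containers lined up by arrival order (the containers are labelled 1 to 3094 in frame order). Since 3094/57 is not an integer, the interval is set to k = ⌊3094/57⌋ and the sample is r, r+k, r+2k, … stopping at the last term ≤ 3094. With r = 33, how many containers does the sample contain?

57

k = ⌊3094/57⌋ = 54
Achieved size = ⌊(3094 − 33)/54⌋ + 1 = ⌊3061/54⌋ + 1 = 56 + 1 = 57
(last selection: 33 + 56×54 = 3057 ≤ 3094; next would be 3111 > 3094)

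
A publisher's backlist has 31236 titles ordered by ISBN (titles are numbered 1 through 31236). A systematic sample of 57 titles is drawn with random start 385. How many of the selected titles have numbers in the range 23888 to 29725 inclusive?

k = 31236/57 = 548
First selection ≥ 23888: 385 + ⌈(23888−385)/548⌉·548 = 385 + 43×548 = 23949
Last selection ≤ 29725: 385 + ⌊(29725−385)/548⌋·548 = 385 + 53×548 = 29429
Count = 53 − 43 + 1 = 11

11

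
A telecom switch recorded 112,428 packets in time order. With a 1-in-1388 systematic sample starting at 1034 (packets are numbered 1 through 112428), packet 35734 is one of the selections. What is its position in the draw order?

k = 1388
position = (35734 − 1034)/1388 + 1 = 34700/1388 + 1 = 25 + 1 = 26

26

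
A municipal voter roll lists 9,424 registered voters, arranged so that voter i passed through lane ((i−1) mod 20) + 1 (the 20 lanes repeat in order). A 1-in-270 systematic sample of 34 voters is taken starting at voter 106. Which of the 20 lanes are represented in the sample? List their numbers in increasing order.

6, 16

Consecutive selections differ by k = 270, so their lane numbers differ by 270 mod 20 = 10.
gcd(270, 20) = 10, so the sample visits 20/10 = 2 distinct residues mod 20.
Start 106 is lane 6; the lanes hit are 6, 16.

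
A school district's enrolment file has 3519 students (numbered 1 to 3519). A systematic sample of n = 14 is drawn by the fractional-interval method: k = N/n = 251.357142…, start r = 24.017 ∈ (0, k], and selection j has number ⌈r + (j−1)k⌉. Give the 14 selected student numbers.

25, 276, 527, 779, 1030, 1281, 1533, 1784, 2035, 2287, 2538, 2789, 3041, 3292

j=1: r + 0k = 24.017 → ⌈·⌉ = 25
j=2: r + 1k = 275.374142… → ⌈·⌉ = 276
j=3: r + 2k = 526.731285… → ⌈·⌉ = 527
j=4: r + 3k = 778.088428… → ⌈·⌉ = 779
j=5: r + 4k = 1029.445571… → ⌈·⌉ = 1030
j=6: r + 5k = 1280.802714… → ⌈·⌉ = 1281
j=7: r + 6k = 1532.159857… → ⌈·⌉ = 1533
j=8: r + 7k = 1783.517 → ⌈·⌉ = 1784
j=9: r + 8k = 2034.874142… → ⌈·⌉ = 2035
j=10: r + 9k = 2286.231285… → ⌈·⌉ = 2287
j=11: r + 10k = 2537.588428… → ⌈·⌉ = 2538
j=12: r + 11k = 2788.945571… → ⌈·⌉ = 2789
j=13: r + 12k = 3040.302714… → ⌈·⌉ = 3041
j=14: r + 13k = 3291.659857… → ⌈·⌉ = 3292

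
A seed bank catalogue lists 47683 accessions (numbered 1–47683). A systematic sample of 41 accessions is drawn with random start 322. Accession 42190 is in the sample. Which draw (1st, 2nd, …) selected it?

37

k = 47683/41 = 1163
position = (42190 − 322)/1163 + 1 = 41868/1163 + 1 = 36 + 1 = 37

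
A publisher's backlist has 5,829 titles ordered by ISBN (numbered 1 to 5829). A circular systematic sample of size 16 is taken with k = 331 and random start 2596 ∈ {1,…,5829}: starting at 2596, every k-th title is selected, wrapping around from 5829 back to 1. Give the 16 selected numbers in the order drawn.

2596, 2927, 3258, 3589, 3920, 4251, 4582, 4913, 5244, 5575, 77, 408, 739, 1070, 1401, 1732

Selection 1: 2596
Selection 2: 2596 + 331 = 2927
Selection 3: 2927 + 331 = 3258
Selection 4: 3258 + 331 = 3589
Selection 5: 3589 + 331 = 3920
Selection 6: 3920 + 331 = 4251
Selection 7: 4251 + 331 = 4582
Selection 8: 4582 + 331 = 4913
Selection 9: 4913 + 331 = 5244
Selection 10: 5244 + 331 = 5575
Selection 11: 5575 + 331 = 5906 → 5906 − 5829 = 77
Selection 12: 77 + 331 = 408
Selection 13: 408 + 331 = 739
Selection 14: 739 + 331 = 1070
Selection 15: 1070 + 331 = 1401
Selection 16: 1401 + 331 = 1732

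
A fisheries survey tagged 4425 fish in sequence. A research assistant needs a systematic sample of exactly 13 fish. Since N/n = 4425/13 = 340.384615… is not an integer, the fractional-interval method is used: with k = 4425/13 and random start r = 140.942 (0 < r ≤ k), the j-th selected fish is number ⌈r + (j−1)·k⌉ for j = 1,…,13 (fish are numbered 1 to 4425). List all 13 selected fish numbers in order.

141, 482, 822, 1163, 1503, 1843, 2184, 2524, 2865, 3205, 3545, 3886, 4226

j=1: r + 0k = 140.942 → ⌈·⌉ = 141
j=2: r + 1k = 481.326615… → ⌈·⌉ = 482
j=3: r + 2k = 821.711230… → ⌈·⌉ = 822
j=4: r + 3k = 1162.095846… → ⌈·⌉ = 1163
j=5: r + 4k = 1502.480461… → ⌈·⌉ = 1503
j=6: r + 5k = 1842.865076… → ⌈·⌉ = 1843
j=7: r + 6k = 2183.249692… → ⌈·⌉ = 2184
j=8: r + 7k = 2523.634307… → ⌈·⌉ = 2524
j=9: r + 8k = 2864.018923… → ⌈·⌉ = 2865
j=10: r + 9k = 3204.403538… → ⌈·⌉ = 3205
j=11: r + 10k = 3544.788153… → ⌈·⌉ = 3545
j=12: r + 11k = 3885.172769… → ⌈·⌉ = 3886
j=13: r + 12k = 4225.557384… → ⌈·⌉ = 4226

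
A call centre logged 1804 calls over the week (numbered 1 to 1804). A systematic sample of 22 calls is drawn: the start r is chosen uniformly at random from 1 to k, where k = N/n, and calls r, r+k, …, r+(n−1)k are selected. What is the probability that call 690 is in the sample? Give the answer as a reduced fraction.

1/82

k = 1804/22 = 82.
Call 690 is selected iff r ≡ 690 (mod 82); exactly one such r in {1,…,82}.
Inclusion probability = 1/82.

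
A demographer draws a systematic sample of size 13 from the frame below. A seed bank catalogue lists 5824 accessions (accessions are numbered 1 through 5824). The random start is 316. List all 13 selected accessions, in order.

k = N/n = 5824/13 = 448
accession 1: 316
accession 2: 316 + 448 = 764
accession 3: 764 + 448 = 1212
accession 4: 1212 + 448 = 1660
accession 5: 1660 + 448 = 2108
accession 6: 2108 + 448 = 2556
accession 7: 2556 + 448 = 3004
accession 8: 3004 + 448 = 3452
accession 9: 3452 + 448 = 3900
accession 10: 3900 + 448 = 4348
accession 11: 4348 + 448 = 4796
accession 12: 4796 + 448 = 5244
accession 13: 5244 + 448 = 5692

316, 764, 1212, 1660, 2108, 2556, 3004, 3452, 3900, 4348, 4796, 5244, 5692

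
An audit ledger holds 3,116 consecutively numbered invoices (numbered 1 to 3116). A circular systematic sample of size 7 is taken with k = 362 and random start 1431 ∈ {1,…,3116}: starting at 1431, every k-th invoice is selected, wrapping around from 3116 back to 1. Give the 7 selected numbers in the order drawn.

1431, 1793, 2155, 2517, 2879, 125, 487

Selection 1: 1431
Selection 2: 1431 + 362 = 1793
Selection 3: 1793 + 362 = 2155
Selection 4: 2155 + 362 = 2517
Selection 5: 2517 + 362 = 2879
Selection 6: 2879 + 362 = 3241 → 3241 − 3116 = 125
Selection 7: 125 + 362 = 487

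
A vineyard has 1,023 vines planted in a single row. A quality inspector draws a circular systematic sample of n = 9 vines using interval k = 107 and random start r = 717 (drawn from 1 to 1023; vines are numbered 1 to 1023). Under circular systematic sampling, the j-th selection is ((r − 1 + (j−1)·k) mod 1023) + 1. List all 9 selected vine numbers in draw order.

Selection 1: 717
Selection 2: 717 + 107 = 824
Selection 3: 824 + 107 = 931
Selection 4: 931 + 107 = 1038 → 1038 − 1023 = 15
Selection 5: 15 + 107 = 122
Selection 6: 122 + 107 = 229
Selection 7: 229 + 107 = 336
Selection 8: 336 + 107 = 443
Selection 9: 443 + 107 = 550

717, 824, 931, 15, 122, 229, 336, 443, 550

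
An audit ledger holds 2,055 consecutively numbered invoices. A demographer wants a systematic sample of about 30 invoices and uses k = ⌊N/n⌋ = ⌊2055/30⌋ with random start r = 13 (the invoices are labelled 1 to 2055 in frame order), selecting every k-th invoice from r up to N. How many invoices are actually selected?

31

k = ⌊2055/30⌋ = 68
Achieved size = ⌊(2055 − 13)/68⌋ + 1 = ⌊2042/68⌋ + 1 = 30 + 1 = 31
(last selection: 13 + 30×68 = 2053 ≤ 2055; next would be 2121 > 2055)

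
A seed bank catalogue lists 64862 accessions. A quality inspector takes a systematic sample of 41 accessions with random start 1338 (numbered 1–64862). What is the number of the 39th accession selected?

61454

k = 64862/41 = 1582
39th selection = r + (39−1)·k = 1338 + 38×1582 = 1338 + 60116 = 61454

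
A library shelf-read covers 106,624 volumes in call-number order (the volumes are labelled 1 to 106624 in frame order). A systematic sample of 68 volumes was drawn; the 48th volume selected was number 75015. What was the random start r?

1319

k = 106624/68 = 1568
r = 75015 − (48−1)×1568 = 75015 − 73696 = 1319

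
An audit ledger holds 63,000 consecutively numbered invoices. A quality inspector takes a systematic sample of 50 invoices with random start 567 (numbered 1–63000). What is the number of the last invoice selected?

k = 63000/50 = 1260
50th selection = r + (50−1)·k = 567 + 49×1260 = 567 + 61740 = 62307

62307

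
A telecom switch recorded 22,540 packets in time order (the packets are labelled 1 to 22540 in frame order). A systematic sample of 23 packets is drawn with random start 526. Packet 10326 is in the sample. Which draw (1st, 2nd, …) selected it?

k = 22540/23 = 980
position = (10326 − 526)/980 + 1 = 9800/980 + 1 = 10 + 1 = 11

11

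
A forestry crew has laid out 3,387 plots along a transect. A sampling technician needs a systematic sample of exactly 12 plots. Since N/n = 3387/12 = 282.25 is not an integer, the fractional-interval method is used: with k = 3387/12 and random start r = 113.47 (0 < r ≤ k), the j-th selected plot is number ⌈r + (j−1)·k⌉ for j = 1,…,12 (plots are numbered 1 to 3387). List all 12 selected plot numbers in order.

114, 396, 678, 961, 1243, 1525, 1807, 2090, 2372, 2654, 2936, 3219

j=1: r + 0k = 113.47 → ⌈·⌉ = 114
j=2: r + 1k = 395.72 → ⌈·⌉ = 396
j=3: r + 2k = 677.97 → ⌈·⌉ = 678
j=4: r + 3k = 960.22 → ⌈·⌉ = 961
j=5: r + 4k = 1242.47 → ⌈·⌉ = 1243
j=6: r + 5k = 1524.72 → ⌈·⌉ = 1525
j=7: r + 6k = 1806.97 → ⌈·⌉ = 1807
j=8: r + 7k = 2089.22 → ⌈·⌉ = 2090
j=9: r + 8k = 2371.47 → ⌈·⌉ = 2372
j=10: r + 9k = 2653.72 → ⌈·⌉ = 2654
j=11: r + 10k = 2935.97 → ⌈·⌉ = 2936
j=12: r + 11k = 3218.22 → ⌈·⌉ = 3219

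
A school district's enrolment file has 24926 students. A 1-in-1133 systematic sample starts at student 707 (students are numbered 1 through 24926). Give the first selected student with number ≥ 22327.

k = 1133
Steps past start: ⌈(22327 − 707)/1133⌉ = ⌈21620/1133⌉ = 20
Selected student: 707 + 20×1133 = 23367

23367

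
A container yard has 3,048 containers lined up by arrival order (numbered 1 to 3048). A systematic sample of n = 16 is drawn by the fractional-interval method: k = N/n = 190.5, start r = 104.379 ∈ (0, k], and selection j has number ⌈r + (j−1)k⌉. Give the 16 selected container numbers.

105, 295, 486, 676, 867, 1057, 1248, 1438, 1629, 1819, 2010, 2200, 2391, 2581, 2772, 2962

j=1: r + 0k = 104.379 → ⌈·⌉ = 105
j=2: r + 1k = 294.879 → ⌈·⌉ = 295
j=3: r + 2k = 485.379 → ⌈·⌉ = 486
j=4: r + 3k = 675.879 → ⌈·⌉ = 676
j=5: r + 4k = 866.379 → ⌈·⌉ = 867
j=6: r + 5k = 1056.879 → ⌈·⌉ = 1057
j=7: r + 6k = 1247.379 → ⌈·⌉ = 1248
j=8: r + 7k = 1437.879 → ⌈·⌉ = 1438
j=9: r + 8k = 1628.379 → ⌈·⌉ = 1629
j=10: r + 9k = 1818.879 → ⌈·⌉ = 1819
j=11: r + 10k = 2009.379 → ⌈·⌉ = 2010
j=12: r + 11k = 2199.879 → ⌈·⌉ = 2200
j=13: r + 12k = 2390.379 → ⌈·⌉ = 2391
j=14: r + 13k = 2580.879 → ⌈·⌉ = 2581
j=15: r + 14k = 2771.379 → ⌈·⌉ = 2772
j=16: r + 15k = 2961.879 → ⌈·⌉ = 2962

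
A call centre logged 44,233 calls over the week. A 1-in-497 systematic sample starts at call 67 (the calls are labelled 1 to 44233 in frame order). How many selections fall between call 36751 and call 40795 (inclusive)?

k = 497
First selection ≥ 36751: 67 + ⌈(36751−67)/497⌉·497 = 67 + 74×497 = 36845
Last selection ≤ 40795: 67 + ⌊(40795−67)/497⌋·497 = 67 + 81×497 = 40324
Count = 81 − 74 + 1 = 8

8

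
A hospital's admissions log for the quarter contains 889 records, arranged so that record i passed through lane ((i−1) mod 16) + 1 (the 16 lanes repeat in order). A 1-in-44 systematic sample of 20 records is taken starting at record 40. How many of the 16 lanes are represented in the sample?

4

Consecutive selections differ by k = 44, so their lane numbers differ by 44 mod 16 = 12.
gcd(44, 16) = 4, so the sample visits 16/4 = 4 distinct residues mod 16.
Start 40 is lane 8; the lanes hit are 4, 8, 12, 16.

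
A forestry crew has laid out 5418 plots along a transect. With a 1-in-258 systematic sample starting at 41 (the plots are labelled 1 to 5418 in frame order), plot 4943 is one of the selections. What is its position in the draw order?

k = 258
position = (4943 − 41)/258 + 1 = 4902/258 + 1 = 19 + 1 = 20

20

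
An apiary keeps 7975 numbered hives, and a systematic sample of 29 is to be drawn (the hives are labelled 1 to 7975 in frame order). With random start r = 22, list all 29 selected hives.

k = N/n = 7975/29 = 275
hive 1: 22
hive 2: 22 + 275 = 297
hive 3: 297 + 275 = 572
hive 4: 572 + 275 = 847
hive 5: 847 + 275 = 1122
hive 6: 1122 + 275 = 1397
hive 7: 1397 + 275 = 1672
hive 8: 1672 + 275 = 1947
hive 9: 1947 + 275 = 2222
hive 10: 2222 + 275 = 2497
hive 11: 2497 + 275 = 2772
hive 12: 2772 + 275 = 3047
hive 13: 3047 + 275 = 3322
hive 14: 3322 + 275 = 3597
hive 15: 3597 + 275 = 3872
hive 16: 3872 + 275 = 4147
hive 17: 4147 + 275 = 4422
hive 18: 4422 + 275 = 4697
hive 19: 4697 + 275 = 4972
hive 20: 4972 + 275 = 5247
hive 21: 5247 + 275 = 5522
hive 22: 5522 + 275 = 5797
hive 23: 5797 + 275 = 6072
hive 24: 6072 + 275 = 6347
hive 25: 6347 + 275 = 6622
hive 26: 6622 + 275 = 6897
hive 27: 6897 + 275 = 7172
hive 28: 7172 + 275 = 7447
hive 29: 7447 + 275 = 7722

22, 297, 572, 847, 1122, 1397, 1672, 1947, 2222, 2497, 2772, 3047, 3322, 3597, 3872, 4147, 4422, 4697, 4972, 5247, 5522, 5797, 6072, 6347, 6622, 6897, 7172, 7447, 7722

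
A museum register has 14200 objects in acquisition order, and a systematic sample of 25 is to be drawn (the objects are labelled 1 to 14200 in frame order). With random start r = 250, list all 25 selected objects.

250, 818, 1386, 1954, 2522, 3090, 3658, 4226, 4794, 5362, 5930, 6498, 7066, 7634, 8202, 8770, 9338, 9906, 10474, 11042, 11610, 12178, 12746, 13314, 13882

k = N/n = 14200/25 = 568
object 1: 250
object 2: 250 + 568 = 818
object 3: 818 + 568 = 1386
object 4: 1386 + 568 = 1954
object 5: 1954 + 568 = 2522
object 6: 2522 + 568 = 3090
object 7: 3090 + 568 = 3658
object 8: 3658 + 568 = 4226
object 9: 4226 + 568 = 4794
object 10: 4794 + 568 = 5362
object 11: 5362 + 568 = 5930
object 12: 5930 + 568 = 6498
object 13: 6498 + 568 = 7066
object 14: 7066 + 568 = 7634
object 15: 7634 + 568 = 8202
object 16: 8202 + 568 = 8770
object 17: 8770 + 568 = 9338
object 18: 9338 + 568 = 9906
object 19: 9906 + 568 = 10474
object 20: 10474 + 568 = 11042
object 21: 11042 + 568 = 11610
object 22: 11610 + 568 = 12178
object 23: 12178 + 568 = 12746
object 24: 12746 + 568 = 13314
object 25: 13314 + 568 = 13882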